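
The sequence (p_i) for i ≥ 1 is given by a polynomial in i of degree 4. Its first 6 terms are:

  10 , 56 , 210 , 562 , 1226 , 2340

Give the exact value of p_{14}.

1st diffs: 46, 154, 352, 664, 1114.
2nd diffs: 108, 198, 312, 450.
3rd diffs: 90, 114, 138.
4th diffs: 24, 24 (constant).
Newton forward-difference form: p_i = 10 + 46·C(i-1,1) + 108·C(i-1,2) + 90·C(i-1,3) + 24·C(i-1,4).
At i = 14: i-1 = 13, so p_{14} = 10 + 598 + 8424 + 25740 + 17160 = 51932.

51932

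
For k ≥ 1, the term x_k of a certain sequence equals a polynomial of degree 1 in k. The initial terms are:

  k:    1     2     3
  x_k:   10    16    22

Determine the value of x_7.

1st diffs: 6, 6 (constant).
So x_k = 6k + 4.
Evaluating at k = 7 gives x_7 = 46.

46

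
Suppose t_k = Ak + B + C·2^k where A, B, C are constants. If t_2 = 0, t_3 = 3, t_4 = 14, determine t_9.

At k = 2, 3, 4: 2A + B + 4C = 0; 3A + B + 8C = 3; 4A + B + 16C = 14.
Subtracting the first from the second: A + 4C = 3.
Subtracting the second from the third: A + 8C = 11.
Solving: C = 2, A = -5, then B = 2.
Therefore t_9 = -45 + 2 + 2·512 = 981.

981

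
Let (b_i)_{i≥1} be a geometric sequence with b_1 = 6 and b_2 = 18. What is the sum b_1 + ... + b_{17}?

Common ratio r = 3.
b_i = 6·3^(i-1).
S = 6·(3^17 - 1)/(3 - 1) = 6·(129140163 - 1)/(2) = 387420486.

387420486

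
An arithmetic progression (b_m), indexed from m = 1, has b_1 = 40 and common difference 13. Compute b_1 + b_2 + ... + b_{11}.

1155

b_m = 40 + (m - 1)·13.
b_{11} = 170; S = 11·(40 + 170)/2 = 1155.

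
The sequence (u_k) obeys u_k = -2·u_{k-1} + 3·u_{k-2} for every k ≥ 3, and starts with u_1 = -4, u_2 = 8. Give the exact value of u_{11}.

-177148

Iterate the recurrence:
u_3 = -28  u_4 = 80  u_5 = -244  u_6 = 728  u_7 = -2188  u_8 = 6560  u_9 = -19684  u_{10} = 59048  u_{11} = -177148.
(Characteristic roots are 1 and -3.)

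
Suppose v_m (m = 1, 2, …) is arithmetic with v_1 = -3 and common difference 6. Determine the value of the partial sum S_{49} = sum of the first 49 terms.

6909

v_m = -3 + (m - 1)·6.
v_{49} = 285; S = 49·(-3 + 285)/2 = 6909.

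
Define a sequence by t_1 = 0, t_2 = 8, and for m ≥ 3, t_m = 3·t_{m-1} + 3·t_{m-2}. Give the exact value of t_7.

5184

Iterate the recurrence:
t_3 = 24;  t_4 = 96;  t_5 = 360;  t_6 = 1368;  t_7 = 5184.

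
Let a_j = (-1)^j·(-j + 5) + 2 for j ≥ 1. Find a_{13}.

10

(-1)^13 = -1; -j + 5 at j=13 is -8; so a_{13} = 10.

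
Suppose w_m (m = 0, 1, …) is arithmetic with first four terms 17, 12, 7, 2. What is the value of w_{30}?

Common difference d = -5.
w_m = 17 + (m - 0)·(-5).
w_{30} = 17 + 30·(-5) = -133.

-133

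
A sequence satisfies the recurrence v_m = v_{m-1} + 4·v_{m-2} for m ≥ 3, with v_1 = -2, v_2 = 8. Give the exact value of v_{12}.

Applying the relation repeatedly:
v_3 = 0;  v_4 = 32;  v_5 = 32;  v_6 = 160;  v_7 = 288;  v_8 = 928;  v_9 = 2080;  v_{10} = 5792;  v_{11} = 14112;  v_{12} = 37280.

37280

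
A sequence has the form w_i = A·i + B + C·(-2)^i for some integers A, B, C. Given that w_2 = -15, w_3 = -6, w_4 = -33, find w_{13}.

8148

Write the equations: 2A + B + 4C = -15; 3A + B - 8C = -6; 4A + B + 16C = -33.
Subtracting the first from the second: A - 12C = 9.
Subtracting the second from the third: A + 24C = -27.
Solving: C = -1, A = -3, then B = -5.
So w_i = -3·i + (-5) + (-1)·(-2)^i; at i=13 this is 8148.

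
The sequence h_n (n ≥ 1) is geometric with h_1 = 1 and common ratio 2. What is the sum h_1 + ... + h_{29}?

536870911

h_n = 1·2^(n-1).
S = 1·(2^29 - 1)/(2 - 1) = 1·(536870912 - 1)/(1) = 536870911.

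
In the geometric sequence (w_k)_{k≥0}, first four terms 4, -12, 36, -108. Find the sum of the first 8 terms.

-6560

Common ratio r = -3.
w_k = 4·(-3)^(k-0).
S = 4·((-3)^8 - 1)/(-3 - 1) = 4·(6561 - 1)/(-4) = -6560.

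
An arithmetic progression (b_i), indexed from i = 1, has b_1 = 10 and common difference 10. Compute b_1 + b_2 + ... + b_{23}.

2760

b_i = 10 + (i - 1)·10.
b_{23} = 230; S = 23·(10 + 230)/2 = 2760.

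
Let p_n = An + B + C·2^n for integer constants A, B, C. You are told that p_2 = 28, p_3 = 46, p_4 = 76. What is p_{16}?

196708

At n = 2, 3, 4: 2A + B + 4C = 28; 3A + B + 8C = 46; 4A + B + 16C = 76.
Subtracting the first from the second: A + 4C = 18.
Subtracting the second from the third: A + 8C = 30.
Solving: C = 3, A = 6, then B = 4.
Therefore p_{16} = 96 + 4 + 3·65536 = 196708.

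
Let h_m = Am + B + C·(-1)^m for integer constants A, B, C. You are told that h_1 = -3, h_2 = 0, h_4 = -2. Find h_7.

Plug in m = 1, 2, 4: A + B - C = -3; 2A + B + C = 0; 4A + B + C = -2.
Subtracting the first from the second: A + 2C = 3.
Subtracting the second from the third: 2A = -2.
Solving: C = 2, A = -1, then B = 0.
So h_m = -1·m + 0 + 2·(-1)^m; at m=7 this is -9.

-9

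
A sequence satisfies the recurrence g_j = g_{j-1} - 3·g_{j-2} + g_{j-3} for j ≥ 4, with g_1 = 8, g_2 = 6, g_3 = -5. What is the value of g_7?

13

g_4 = -15;  g_5 = 6;  g_6 = 46;  g_7 = 13.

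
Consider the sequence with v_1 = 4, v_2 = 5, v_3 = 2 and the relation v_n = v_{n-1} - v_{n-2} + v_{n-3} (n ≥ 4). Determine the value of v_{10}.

Step forward from the initial values:
v_4 = 1; v_5 = 4; v_6 = 5; v_7 = 2; v_8 = 1; v_9 = 4; v_{10} = 5.

5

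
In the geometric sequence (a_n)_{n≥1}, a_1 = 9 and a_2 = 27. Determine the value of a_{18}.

1162261467

Common ratio r = 3.
a_n = 9·3^(n-1).
a_{18} = 9·3^17 = 1162261467.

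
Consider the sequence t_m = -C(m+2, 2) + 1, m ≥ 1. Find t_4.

C(6, 2) = 15, so t_4 = -14.

-14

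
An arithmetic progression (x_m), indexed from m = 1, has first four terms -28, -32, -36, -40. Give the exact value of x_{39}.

-180

Common difference d = -4.
x_m = -28 + (m - 1)·(-4).
x_{39} = -28 + 38·(-4) = -180.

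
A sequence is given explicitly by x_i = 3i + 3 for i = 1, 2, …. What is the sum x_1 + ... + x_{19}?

Over i = 1..19: Σi = 190.
Total = (3)·190 + (3)·19 = 627.

627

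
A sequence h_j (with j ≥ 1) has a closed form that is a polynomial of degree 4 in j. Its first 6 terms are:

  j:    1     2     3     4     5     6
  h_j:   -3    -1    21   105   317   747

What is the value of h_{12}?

1st diffs: 2, 22, 84, 212, 430.
2nd diffs: 20, 62, 128, 218.
3rd diffs: 42, 66, 90.
4th diffs: 24, 24 (constant).
Newton forward-difference form: h_j = -3 + 2·C(j-1,1) + 20·C(j-1,2) + 42·C(j-1,3) + 24·C(j-1,4).
At j = 12: j-1 = 11, so h_{12} = -3 + 22 + 1100 + 6930 + 7920 = 15969.

15969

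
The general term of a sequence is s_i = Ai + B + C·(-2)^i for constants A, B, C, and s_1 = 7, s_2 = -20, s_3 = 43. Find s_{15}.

The three given values yield: A + B - 2C = 7; 2A + B + 4C = -20; 3A + B - 8C = 43.
Subtracting the first from the second: A + 6C = -27.
Subtracting the second from the third: A - 12C = 63.
Solving: C = -5, A = 3, then B = -6.
Therefore s_{15} = 45 + (-6) + (-5)·(-32768) = 163879.

163879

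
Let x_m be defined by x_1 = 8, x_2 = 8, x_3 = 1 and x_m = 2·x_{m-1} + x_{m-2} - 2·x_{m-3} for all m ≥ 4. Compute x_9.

-587

x_4 = -6  x_5 = -27  x_6 = -62  x_7 = -139  x_8 = -286  x_9 = -587.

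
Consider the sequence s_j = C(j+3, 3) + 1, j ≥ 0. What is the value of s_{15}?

C(18, 3) = 816, so s_{15} = 817.

817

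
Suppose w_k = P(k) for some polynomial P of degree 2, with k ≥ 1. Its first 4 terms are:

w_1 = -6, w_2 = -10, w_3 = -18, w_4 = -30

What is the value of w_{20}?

-766

1st diffs: -4, -8, -12.
2nd diffs: -4, -4 (constant).
Newton forward-difference form: w_k = -6 + (-4)·C(k-1,1) + (-4)·C(k-1,2).
At k = 20: k-1 = 19, so w_{20} = -6 - 76 - 684 = -766.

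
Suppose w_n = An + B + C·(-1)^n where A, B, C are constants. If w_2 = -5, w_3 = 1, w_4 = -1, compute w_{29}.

53

Write the equations: 2A + B + C = -5; 3A + B - C = 1; 4A + B + C = -1.
Subtracting the first from the second: A - 2C = 6.
Subtracting the second from the third: A + 2C = -2.
Solving: C = -2, A = 2, then B = -7.
So w_n = 2·n + (-7) + (-2)·(-1)^n; at n=29 this is 53.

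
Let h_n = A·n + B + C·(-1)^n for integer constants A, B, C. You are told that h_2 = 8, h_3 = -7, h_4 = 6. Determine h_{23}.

The three given values yield: 2A + B + C = 8; 3A + B - C = -7; 4A + B + C = 6.
Subtracting the first from the second: A - 2C = -15.
Subtracting the second from the third: A + 2C = 13.
Solving: C = 7, A = -1, then B = 3.
Hence h_{23} = -1·23 + 3 + 7·(-1) = -27.

-27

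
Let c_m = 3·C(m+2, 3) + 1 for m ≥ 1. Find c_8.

361

C(10, 3) = 120, so c_8 = 361.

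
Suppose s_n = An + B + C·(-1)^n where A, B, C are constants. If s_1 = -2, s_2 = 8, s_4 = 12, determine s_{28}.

The three given values yield: A + B - C = -2; 2A + B + C = 8; 4A + B + C = 12.
Subtracting the first from the second: A + 2C = 10.
Subtracting the second from the third: 2A = 4.
Solving: C = 4, A = 2, then B = 0.
Therefore s_{28} = 56 + 0 + 4·1 = 60.

60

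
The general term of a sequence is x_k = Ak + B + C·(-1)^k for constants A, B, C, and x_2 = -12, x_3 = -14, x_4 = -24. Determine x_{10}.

Plug in k = 2, 3, 4: 2A + B + C = -12; 3A + B - C = -14; 4A + B + C = -24.
Subtracting the first from the second: A - 2C = -2.
Subtracting the second from the third: A + 2C = -10.
Solving: C = -2, A = -6, then B = 2.
So x_k = -6·k + 2 + (-2)·(-1)^k; at k=10 this is -60.

-60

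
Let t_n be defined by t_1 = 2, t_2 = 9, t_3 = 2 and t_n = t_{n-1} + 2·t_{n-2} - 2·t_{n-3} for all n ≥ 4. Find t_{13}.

2

t_4 = 16;  t_5 = 2;  t_6 = 30;  t_7 = 2;  t_8 = 58;  t_9 = 2;  t_{10} = 114;  t_{11} = 2;  t_{12} = 226;  t_{13} = 2.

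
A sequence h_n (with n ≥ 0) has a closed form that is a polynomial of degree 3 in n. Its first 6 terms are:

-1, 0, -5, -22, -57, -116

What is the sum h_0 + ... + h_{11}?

-4236

1st diffs: 1, -5, -17, -35, -59.
2nd diffs: -6, -12, -18, -24.
3rd diffs: -6, -6, -6 (constant).
Newton forward-difference form: h_n = -1 + 1·C(n,1) + (-6)·C(n,2) + (-6)·C(n,3).
Continuing: …, -205, -330, -497, -712, …, h_{11} = -1310.
Summing n = 0..11 (12 terms) gives -4236.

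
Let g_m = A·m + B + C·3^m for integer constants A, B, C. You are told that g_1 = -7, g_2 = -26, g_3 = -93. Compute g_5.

-947

The three given values yield: A + B + 3C = -7; 2A + B + 9C = -26; 3A + B + 27C = -93.
Subtracting the first from the second: A + 6C = -19.
Subtracting the second from the third: A + 18C = -67.
Solving: C = -4, A = 5, then B = 0.
So g_m = 5·m + 0 + (-4)·3^m; at m=5 this is -947.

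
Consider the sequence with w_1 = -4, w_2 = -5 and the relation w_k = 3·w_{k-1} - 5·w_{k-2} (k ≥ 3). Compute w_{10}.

-1040

Compute successive terms:
w_3 = 5;  w_4 = 40;  w_5 = 95;  w_6 = 85;  w_7 = -220;  w_8 = -1085;  w_9 = -2155;  w_{10} = -1040.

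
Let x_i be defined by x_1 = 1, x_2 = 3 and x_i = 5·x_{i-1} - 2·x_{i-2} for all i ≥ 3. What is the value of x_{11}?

Iterate the recurrence:
x_3 = 13  x_4 = 59  x_5 = 269  x_6 = 1227  x_7 = 5597  x_8 = 25531  x_9 = 116461  x_{10} = 531243  x_{11} = 2423293.

2423293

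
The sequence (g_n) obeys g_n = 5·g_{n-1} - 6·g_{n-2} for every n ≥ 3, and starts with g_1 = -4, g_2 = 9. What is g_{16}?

243243291

Iterate the recurrence:
g_3 = 69; g_4 = 291; g_5 = 1041; …; g_{13} = 8948481; g_{14} = 26931459; g_{15} = 80966409; g_{16} = 243243291.
(Characteristic roots are 3 and 2.)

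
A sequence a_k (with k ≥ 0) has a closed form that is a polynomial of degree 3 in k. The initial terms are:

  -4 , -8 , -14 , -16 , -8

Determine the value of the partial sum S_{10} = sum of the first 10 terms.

1st diffs: -4, -6, -2, 8.
2nd diffs: -2, 4, 10.
3rd diffs: 6, 6 (constant).
So a_k = k^3 - 4k^2 - k - 4.
Continuing: …, 16, 62, 136, 244, …, a_9 = 392.
Summing k = 0..9 (10 terms) gives 800.

800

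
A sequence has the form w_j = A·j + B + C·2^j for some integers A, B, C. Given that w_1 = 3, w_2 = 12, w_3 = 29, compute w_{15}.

131081

Plug in j = 1, 2, 3: A + B + 2C = 3; 2A + B + 4C = 12; 3A + B + 8C = 29.
Subtracting the first from the second: A + 2C = 9.
Subtracting the second from the third: A + 4C = 17.
Solving: C = 4, A = 1, then B = -6.
So w_j = 1·j + (-6) + 4·2^j; at j=15 this is 131081.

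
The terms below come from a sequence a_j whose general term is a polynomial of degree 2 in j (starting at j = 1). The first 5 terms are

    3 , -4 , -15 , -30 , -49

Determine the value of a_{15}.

1st diffs: -7, -11, -15, -19.
2nd diffs: -4, -4, -4 (constant).
So a_j = -2j^2 - j + 6.
Evaluating at j = 15 gives a_{15} = -459.

-459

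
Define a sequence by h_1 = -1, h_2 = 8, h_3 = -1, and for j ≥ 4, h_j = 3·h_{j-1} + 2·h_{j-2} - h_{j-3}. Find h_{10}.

18173

h_4 = 14; h_5 = 32; h_6 = 125; h_7 = 425; h_8 = 1493; h_9 = 5204; h_{10} = 18173.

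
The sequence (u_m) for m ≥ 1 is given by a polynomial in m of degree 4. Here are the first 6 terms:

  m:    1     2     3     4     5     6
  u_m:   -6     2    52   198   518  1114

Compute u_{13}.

1st diffs: 8, 50, 146, 320, 596.
2nd diffs: 42, 96, 174, 276.
3rd diffs: 54, 78, 102.
4th diffs: 24, 24 (constant).
Newton forward-difference form: u_m = -6 + 8·C(m-1,1) + 42·C(m-1,2) + 54·C(m-1,3) + 24·C(m-1,4).
At m = 13: m-1 = 12, so u_{13} = -6 + 96 + 2772 + 11880 + 11880 = 26622.

26622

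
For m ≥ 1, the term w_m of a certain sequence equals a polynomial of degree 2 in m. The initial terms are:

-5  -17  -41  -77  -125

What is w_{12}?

-797

1st diffs: -12, -24, -36, -48.
2nd diffs: -12, -12, -12 (constant).
So w_m = -6m^2 + 6m - 5.
Evaluating at m = 12 gives w_{12} = -797.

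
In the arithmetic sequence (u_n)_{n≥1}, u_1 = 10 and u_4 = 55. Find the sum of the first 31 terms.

Common difference d = (55 - 10) / (4 - 1) = 15.
u_n = 10 + (n - 1)·15.
u_{31} = 460; S = 31·(10 + 460)/2 = 7285.

7285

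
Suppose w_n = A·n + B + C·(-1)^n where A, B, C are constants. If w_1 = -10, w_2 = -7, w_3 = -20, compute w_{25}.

-130

Write the equations: A + B - C = -10; 2A + B + C = -7; 3A + B - C = -20.
Subtracting the first from the second: A + 2C = 3.
Subtracting the second from the third: A - 2C = -13.
Solving: C = 4, A = -5, then B = -1.
Therefore w_{25} = -125 + (-1) + 4·(-1) = -130.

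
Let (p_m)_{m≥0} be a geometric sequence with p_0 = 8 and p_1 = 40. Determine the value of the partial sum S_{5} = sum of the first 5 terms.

Common ratio r = 5.
p_m = 8·5^(m-0).
S = 8·(5^5 - 1)/(5 - 1) = 8·(3125 - 1)/(4) = 6248.

6248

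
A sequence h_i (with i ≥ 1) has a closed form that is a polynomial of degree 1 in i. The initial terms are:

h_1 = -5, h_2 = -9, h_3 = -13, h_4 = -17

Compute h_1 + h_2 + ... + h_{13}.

-377

1st diffs: -4, -4, -4 (constant).
So h_i = -4i - 1.
Continuing: …, -21, -25, -29, -33, …, h_{13} = -53.
Summing i = 1..13 (13 terms) gives -377.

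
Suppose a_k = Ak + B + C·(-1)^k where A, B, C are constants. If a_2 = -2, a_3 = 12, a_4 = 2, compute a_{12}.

Write the equations: 2A + B + C = -2; 3A + B - C = 12; 4A + B + C = 2.
Subtracting the first from the second: A - 2C = 14.
Subtracting the second from the third: A + 2C = -10.
Solving: C = -6, A = 2, then B = 0.
Therefore a_{12} = 24 + 0 + (-6)·1 = 18.

18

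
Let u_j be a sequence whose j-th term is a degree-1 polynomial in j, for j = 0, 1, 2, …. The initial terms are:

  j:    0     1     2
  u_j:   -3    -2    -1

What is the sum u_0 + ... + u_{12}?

39

1st diffs: 1, 1 (constant).
So u_j = j - 3.
Continuing: …, 0, 1, 2, 3, …, u_{12} = 9.
Summing j = 0..12 (13 terms) gives 39.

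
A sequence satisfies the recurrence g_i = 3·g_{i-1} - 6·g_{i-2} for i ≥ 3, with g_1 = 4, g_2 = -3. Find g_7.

1323

Step forward from the initial values:
g_3 = -33; g_4 = -81; g_5 = -45; g_6 = 351; g_7 = 1323.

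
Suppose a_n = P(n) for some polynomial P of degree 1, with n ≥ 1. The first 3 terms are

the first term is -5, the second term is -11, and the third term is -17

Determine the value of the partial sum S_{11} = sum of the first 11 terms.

-385

1st diffs: -6, -6 (constant).
So a_n = -6n + 1.
Continuing: …, -23, -29, -35, -41, …, a_{11} = -65.
Summing n = 1..11 (11 terms) gives -385.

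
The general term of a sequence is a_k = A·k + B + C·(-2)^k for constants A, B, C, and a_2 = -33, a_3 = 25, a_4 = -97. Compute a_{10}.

-5149

The three given values yield: 2A + B + 4C = -33; 3A + B - 8C = 25; 4A + B + 16C = -97.
Subtracting the first from the second: A - 12C = 58.
Subtracting the second from the third: A + 24C = -122.
Solving: C = -5, A = -2, then B = -9.
Hence a_{10} = -2·10 + (-9) + (-5)·1024 = -5149.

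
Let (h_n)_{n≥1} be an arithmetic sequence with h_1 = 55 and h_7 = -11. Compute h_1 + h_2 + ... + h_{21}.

Common difference d = (-11 - 55) / (7 - 1) = -11.
h_n = 55 + (n - 1)·(-11).
h_{21} = -165; S = 21·(55 + (-165))/2 = -1155.

-1155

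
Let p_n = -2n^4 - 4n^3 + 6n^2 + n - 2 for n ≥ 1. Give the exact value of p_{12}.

p_{12} = -2·12^4 - 4·12^3 + 6·12^2 + 1·12 - 2 = -47510.

-47510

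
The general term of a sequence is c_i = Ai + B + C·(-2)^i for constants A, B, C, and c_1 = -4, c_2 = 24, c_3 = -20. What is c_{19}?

The three given values yield: A + B - 2C = -4; 2A + B + 4C = 24; 3A + B - 8C = -20.
Subtracting the first from the second: A + 6C = 28.
Subtracting the second from the third: A - 12C = -44.
Solving: C = 4, A = 4, then B = 0.
Hence c_{19} = 4·19 + 0 + 4·(-524288) = -2097076.

-2097076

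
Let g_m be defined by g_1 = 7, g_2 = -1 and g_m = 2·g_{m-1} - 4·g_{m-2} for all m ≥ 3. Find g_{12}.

Iterate the recurrence:
g_3 = -30  g_4 = -56  g_5 = 8  g_6 = 240  g_7 = 448  g_8 = -64  g_9 = -1920  g_{10} = -3584  g_{11} = 512  g_{12} = 15360.

15360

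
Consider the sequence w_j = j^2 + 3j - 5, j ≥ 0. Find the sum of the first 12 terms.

Over j = 0..11: Σj = 66, Σj² = 506.
Total = (1)·506 + (3)·66 + (-5)·12 = 644.

644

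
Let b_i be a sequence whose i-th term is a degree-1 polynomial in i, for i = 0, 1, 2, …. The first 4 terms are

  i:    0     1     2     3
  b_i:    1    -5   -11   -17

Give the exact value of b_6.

1st diffs: -6, -6, -6 (constant).
So b_i = -6i + 1.
Evaluating at i = 6 gives b_6 = -35.

-35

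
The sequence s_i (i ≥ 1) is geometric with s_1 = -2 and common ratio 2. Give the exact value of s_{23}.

s_i = (-2)·2^(i-1).
s_{23} = (-2)·2^22 = -8388608.

-8388608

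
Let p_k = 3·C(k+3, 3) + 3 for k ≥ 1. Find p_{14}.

2043

C(17, 3) = 680, so p_{14} = 2043.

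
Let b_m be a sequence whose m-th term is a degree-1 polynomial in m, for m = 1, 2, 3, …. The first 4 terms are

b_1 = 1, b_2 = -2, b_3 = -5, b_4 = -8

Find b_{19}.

1st diffs: -3, -3, -3 (constant).
So b_m = -3m + 4.
Evaluating at m = 19 gives b_{19} = -53.

-53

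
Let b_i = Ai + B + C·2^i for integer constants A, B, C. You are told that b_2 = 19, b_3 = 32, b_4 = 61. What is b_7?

At i = 2, 3, 4: 2A + B + 4C = 19; 3A + B + 8C = 32; 4A + B + 16C = 61.
Subtracting the first from the second: A + 4C = 13.
Subtracting the second from the third: A + 8C = 29.
Solving: C = 4, A = -3, then B = 9.
Hence b_7 = -3·7 + 9 + 4·128 = 500.

500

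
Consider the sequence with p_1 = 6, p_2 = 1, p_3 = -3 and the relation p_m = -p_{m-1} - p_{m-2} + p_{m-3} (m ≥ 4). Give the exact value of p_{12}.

-4

Step forward from the initial values:
p_4 = 8  p_5 = -4  p_6 = -7  p_7 = 19  p_8 = -16  p_9 = -10  p_{10} = 45  p_{11} = -51  p_{12} = -4.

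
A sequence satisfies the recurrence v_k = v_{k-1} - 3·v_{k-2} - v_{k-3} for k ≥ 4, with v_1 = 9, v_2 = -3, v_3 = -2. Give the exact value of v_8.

Compute successive terms:
v_4 = -2  v_5 = 7  v_6 = 15  v_7 = -4  v_8 = -56.

-56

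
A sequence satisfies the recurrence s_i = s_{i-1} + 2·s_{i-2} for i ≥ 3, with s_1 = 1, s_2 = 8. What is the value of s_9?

766

Iterate the recurrence:
s_3 = 10  s_4 = 26  s_5 = 46  s_6 = 98  s_7 = 190  s_8 = 386  s_9 = 766.
(Characteristic roots are 2 and -1.)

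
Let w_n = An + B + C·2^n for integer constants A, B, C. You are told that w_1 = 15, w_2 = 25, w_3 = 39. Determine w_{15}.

At n = 1, 2, 3: A + B + 2C = 15; 2A + B + 4C = 25; 3A + B + 8C = 39.
Subtracting the first from the second: A + 2C = 10.
Subtracting the second from the third: A + 4C = 14.
Solving: C = 2, A = 6, then B = 5.
So w_n = 6·n + 5 + 2·2^n; at n=15 this is 65631.

65631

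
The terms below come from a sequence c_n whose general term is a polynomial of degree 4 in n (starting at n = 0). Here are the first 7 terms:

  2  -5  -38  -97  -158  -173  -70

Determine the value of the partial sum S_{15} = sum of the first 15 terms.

1st diffs: -7, -33, -59, -61, -15, 103.
2nd diffs: -26, -26, -2, 46, 118.
3rd diffs: 0, 24, 48, 72.
4th diffs: 24, 24, 24 (constant).
Newton forward-difference form: c_n = 2 + (-7)·C(n,1) + (-26)·C(n,2) + 24·C(n,4).
Continuing: …, 247, 898, 2027, 3802, …, c_{14} = 21562.
Summing n = 0..14 (15 terms) gives 59537.

59537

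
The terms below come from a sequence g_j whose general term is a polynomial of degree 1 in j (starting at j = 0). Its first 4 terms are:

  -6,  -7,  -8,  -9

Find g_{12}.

-18

1st diffs: -1, -1, -1 (constant).
So g_j = -j - 6.
Evaluating at j = 12 gives g_{12} = -18.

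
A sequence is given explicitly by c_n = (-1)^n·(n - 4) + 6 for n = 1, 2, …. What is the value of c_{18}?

(-1)^18 = 1; n - 4 at n=18 is 14; so c_{18} = 20.

20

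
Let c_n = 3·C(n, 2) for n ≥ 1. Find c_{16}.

360

C(16, 2) = 120, so c_{16} = 360.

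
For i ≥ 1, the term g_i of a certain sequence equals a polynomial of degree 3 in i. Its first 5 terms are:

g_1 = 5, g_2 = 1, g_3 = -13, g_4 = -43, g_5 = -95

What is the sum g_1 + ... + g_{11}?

1st diffs: -4, -14, -30, -52.
2nd diffs: -10, -16, -22.
3rd diffs: -6, -6 (constant).
Newton forward-difference form: g_i = 5 + (-4)·C(i-1,1) + (-10)·C(i-1,2) + (-6)·C(i-1,3).
Continuing: …, -175, -289, -443, -643, …, g_{11} = -1205.
Summing i = 1..11 (11 terms) gives -3795.

-3795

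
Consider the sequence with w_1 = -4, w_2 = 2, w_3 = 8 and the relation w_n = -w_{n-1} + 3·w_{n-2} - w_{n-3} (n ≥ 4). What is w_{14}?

Iterate the recurrence:
w_4 = 2  w_5 = 20  w_6 = -22  …  w_{11} = 2456  w_{12} = -5902  w_{13} = 14276  w_{14} = -34438.

-34438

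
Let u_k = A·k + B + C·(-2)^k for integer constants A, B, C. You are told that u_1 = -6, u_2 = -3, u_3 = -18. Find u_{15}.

-32814

At k = 1, 2, 3: A + B - 2C = -6; 2A + B + 4C = -3; 3A + B - 8C = -18.
Subtracting the first from the second: A + 6C = 3.
Subtracting the second from the third: A - 12C = -15.
Solving: C = 1, A = -3, then B = -1.
Therefore u_{15} = -45 + (-1) + 1·(-32768) = -32814.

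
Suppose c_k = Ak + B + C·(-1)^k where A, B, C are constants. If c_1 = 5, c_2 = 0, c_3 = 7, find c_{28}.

Write the equations: A + B - C = 5; 2A + B + C = 0; 3A + B - C = 7.
Subtracting the first from the second: A + 2C = -5.
Subtracting the second from the third: A - 2C = 7.
Solving: C = -3, A = 1, then B = 1.
Hence c_{28} = 1·28 + 1 + (-3)·1 = 26.

26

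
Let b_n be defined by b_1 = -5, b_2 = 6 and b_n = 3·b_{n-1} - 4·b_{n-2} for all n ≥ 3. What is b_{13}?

Step forward from the initial values:
b_3 = 38  b_4 = 90  b_5 = 118  …  b_{10} = -1350  b_{11} = 5462  b_{12} = 21786  b_{13} = 43510.

43510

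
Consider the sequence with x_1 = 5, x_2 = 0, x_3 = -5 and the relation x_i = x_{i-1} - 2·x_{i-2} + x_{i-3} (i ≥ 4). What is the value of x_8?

Iterate the recurrence:
x_4 = 0  x_5 = 10  x_6 = 5  x_7 = -15  x_8 = -15.

-15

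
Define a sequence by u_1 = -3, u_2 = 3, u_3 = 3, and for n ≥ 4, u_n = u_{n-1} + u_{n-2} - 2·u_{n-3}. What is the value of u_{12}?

-33

Compute successive terms:
u_4 = 12, u_5 = 9, u_6 = 15, u_7 = 0, u_8 = -3, u_9 = -33, u_{10} = -36, u_{11} = -63, u_{12} = -33.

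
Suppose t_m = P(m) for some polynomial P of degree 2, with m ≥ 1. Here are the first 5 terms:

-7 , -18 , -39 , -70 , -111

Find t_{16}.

1st diffs: -11, -21, -31, -41.
2nd diffs: -10, -10, -10 (constant).
So t_m = -5m^2 + 4m - 6.
Evaluating at m = 16 gives t_{16} = -1222.

-1222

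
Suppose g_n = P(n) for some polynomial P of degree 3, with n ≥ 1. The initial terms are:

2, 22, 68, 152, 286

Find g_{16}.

1st diffs: 20, 46, 84, 134.
2nd diffs: 26, 38, 50.
3rd diffs: 12, 12 (constant).
Newton forward-difference form: g_n = 2 + 20·C(n-1,1) + 26·C(n-1,2) + 12·C(n-1,3).
At n = 16: n-1 = 15, so g_{16} = 2 + 300 + 2730 + 5460 = 8492.

8492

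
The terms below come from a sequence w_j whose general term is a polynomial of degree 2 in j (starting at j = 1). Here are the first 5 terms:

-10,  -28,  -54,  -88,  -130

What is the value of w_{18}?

-1404

1st diffs: -18, -26, -34, -42.
2nd diffs: -8, -8, -8 (constant).
Newton forward-difference form: w_j = -10 + (-18)·C(j-1,1) + (-8)·C(j-1,2).
At j = 18: j-1 = 17, so w_{18} = -10 - 306 - 1088 = -1404.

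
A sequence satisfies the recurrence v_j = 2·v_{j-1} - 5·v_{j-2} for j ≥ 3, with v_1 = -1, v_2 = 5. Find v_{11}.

-9585

v_3 = 15; v_4 = 5; v_5 = -65; v_6 = -155; v_7 = 15; v_8 = 805; v_9 = 1535; v_{10} = -955; v_{11} = -9585.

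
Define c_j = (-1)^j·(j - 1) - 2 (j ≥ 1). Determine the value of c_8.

(-1)^8 = 1; j - 1 at j=8 is 7; so c_8 = 5.

5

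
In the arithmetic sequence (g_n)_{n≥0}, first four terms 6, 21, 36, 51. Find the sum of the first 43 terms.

Common difference d = 15.
g_n = 6 + (n - 0)·15.
g_{42} = 636; S = 43·(6 + 636)/2 = 13803.

13803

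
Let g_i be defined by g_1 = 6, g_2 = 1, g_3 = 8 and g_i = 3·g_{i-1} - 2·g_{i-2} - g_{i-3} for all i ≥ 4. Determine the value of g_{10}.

16

Step forward from the initial values:
g_4 = 16; g_5 = 31; g_6 = 53; g_7 = 81; g_8 = 106; g_9 = 103; g_{10} = 16.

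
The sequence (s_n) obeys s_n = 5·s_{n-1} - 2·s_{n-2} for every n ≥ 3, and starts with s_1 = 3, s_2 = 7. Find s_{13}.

111900597

Compute successive terms:
s_3 = 29  s_4 = 131  s_5 = 597  …  s_{10} = 1178947  s_{11} = 5377829  s_{12} = 24531251  s_{13} = 111900597.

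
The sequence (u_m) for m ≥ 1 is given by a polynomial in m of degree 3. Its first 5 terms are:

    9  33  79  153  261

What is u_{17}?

6393

1st diffs: 24, 46, 74, 108.
2nd diffs: 22, 28, 34.
3rd diffs: 6, 6 (constant).
So u_m = m^3 + 5m^2 + 2m + 1.
Evaluating at m = 17 gives u_{17} = 6393.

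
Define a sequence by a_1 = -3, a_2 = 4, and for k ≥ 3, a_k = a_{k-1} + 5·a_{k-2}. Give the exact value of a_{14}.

-181916

Step forward from the initial values:
a_3 = -11  a_4 = 9  a_5 = -46  …  a_{11} = -9526  a_{12} = -22381  a_{13} = -70011  a_{14} = -181916.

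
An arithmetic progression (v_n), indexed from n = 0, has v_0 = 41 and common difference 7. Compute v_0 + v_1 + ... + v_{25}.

v_n = 41 + (n - 0)·7.
v_{25} = 216; S = 26·(41 + 216)/2 = 3341.

3341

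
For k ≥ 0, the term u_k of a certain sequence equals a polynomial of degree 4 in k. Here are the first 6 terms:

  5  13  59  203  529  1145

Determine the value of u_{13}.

1st diffs: 8, 46, 144, 326, 616.
2nd diffs: 38, 98, 182, 290.
3rd diffs: 60, 84, 108.
4th diffs: 24, 24 (constant).
Newton forward-difference form: u_k = 5 + 8·C(k,1) + 38·C(k,2) + 60·C(k,3) + 24·C(k,4).
At k = 13: k = 13, so u_{13} = 5 + 104 + 2964 + 17160 + 17160 = 37393.

37393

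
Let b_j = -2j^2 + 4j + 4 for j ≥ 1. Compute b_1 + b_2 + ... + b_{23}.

-7452

Over j = 1..23: Σj = 276, Σj² = 4324.
Total = (-2)·4324 + (4)·276 + (4)·23 = -7452.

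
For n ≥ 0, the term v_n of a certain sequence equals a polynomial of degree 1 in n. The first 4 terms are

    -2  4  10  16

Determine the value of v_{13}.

76

1st diffs: 6, 6, 6 (constant).
So v_n = 6n - 2.
Evaluating at n = 13 gives v_{13} = 76.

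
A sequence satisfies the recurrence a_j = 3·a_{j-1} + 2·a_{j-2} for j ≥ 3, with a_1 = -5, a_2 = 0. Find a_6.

-390

Compute successive terms:
a_3 = -10, a_4 = -30, a_5 = -110, a_6 = -390.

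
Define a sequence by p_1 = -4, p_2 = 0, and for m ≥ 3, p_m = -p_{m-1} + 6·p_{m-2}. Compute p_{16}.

Applying the relation repeatedly:
p_3 = -24;  p_4 = 24;  p_5 = -168;  …;  p_{13} = -860136;  p_{14} = 2531256;  p_{15} = -7692072;  p_{16} = 22879608.
(Characteristic roots are 2 and -3.)

22879608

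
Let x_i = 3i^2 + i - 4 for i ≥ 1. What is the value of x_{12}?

x_{12} = 3·12^2 + 1·12 - 4 = 440.

440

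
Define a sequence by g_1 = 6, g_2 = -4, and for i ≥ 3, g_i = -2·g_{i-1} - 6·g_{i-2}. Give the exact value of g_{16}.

g_3 = -28;  g_4 = 80;  g_5 = 8;  …;  g_{13} = 52352;  g_{14} = 569600;  g_{15} = -1453312;  g_{16} = -510976.

-510976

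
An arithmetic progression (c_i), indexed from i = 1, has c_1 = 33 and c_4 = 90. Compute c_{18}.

356

Common difference d = (90 - 33) / (4 - 1) = 19.
c_i = 33 + (i - 1)·19.
c_{18} = 33 + 17·19 = 356.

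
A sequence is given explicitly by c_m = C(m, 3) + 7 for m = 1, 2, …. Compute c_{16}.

C(16, 3) = 560, so c_{16} = 567.

567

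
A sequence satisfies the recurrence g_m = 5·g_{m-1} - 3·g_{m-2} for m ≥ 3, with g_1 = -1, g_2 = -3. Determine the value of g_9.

-75036

Compute successive terms:
g_3 = -12, g_4 = -51, g_5 = -219, g_6 = -942, g_7 = -4053, g_8 = -17439, g_9 = -75036.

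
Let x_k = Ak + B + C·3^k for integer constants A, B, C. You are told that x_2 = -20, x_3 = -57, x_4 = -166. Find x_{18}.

-774840996

At k = 2, 3, 4: 2A + B + 9C = -20; 3A + B + 27C = -57; 4A + B + 81C = -166.
Subtracting the first from the second: A + 18C = -37.
Subtracting the second from the third: A + 54C = -109.
Solving: C = -2, A = -1, then B = 0.
Therefore x_{18} = -18 + 0 + (-2)·387420489 = -774840996.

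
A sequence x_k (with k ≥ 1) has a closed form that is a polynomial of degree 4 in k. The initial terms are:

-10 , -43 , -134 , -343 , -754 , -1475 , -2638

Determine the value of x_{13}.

-29314

1st diffs: -33, -91, -209, -411, -721, -1163.
2nd diffs: -58, -118, -202, -310, -442.
3rd diffs: -60, -84, -108, -132.
4th diffs: -24, -24, -24 (constant).
Newton forward-difference form: x_k = -10 + (-33)·C(k-1,1) + (-58)·C(k-1,2) + (-60)·C(k-1,3) + (-24)·C(k-1,4).
At k = 13: k-1 = 12, so x_{13} = -10 - 396 - 3828 - 13200 - 11880 = -29314.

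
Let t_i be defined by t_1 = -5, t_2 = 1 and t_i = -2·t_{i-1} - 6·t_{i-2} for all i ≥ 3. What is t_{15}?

1098496

Compute successive terms:
t_3 = 28  t_4 = -62  t_5 = -44  …  t_{12} = 91936  t_{13} = 2368  t_{14} = -556352  t_{15} = 1098496.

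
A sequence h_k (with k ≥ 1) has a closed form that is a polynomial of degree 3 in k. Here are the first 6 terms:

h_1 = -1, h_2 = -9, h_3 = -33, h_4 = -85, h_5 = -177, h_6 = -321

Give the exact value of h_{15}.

-5937

1st diffs: -8, -24, -52, -92, -144.
2nd diffs: -16, -28, -40, -52.
3rd diffs: -12, -12, -12 (constant).
So h_k = -2k^3 + 4k^2 - 6k + 3.
Evaluating at k = 15 gives h_{15} = -5937.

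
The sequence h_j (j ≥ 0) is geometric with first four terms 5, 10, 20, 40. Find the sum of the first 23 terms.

Common ratio r = 2.
h_j = 5·2^(j-0).
S = 5·(2^23 - 1)/(2 - 1) = 5·(8388608 - 1)/(1) = 41943035.

41943035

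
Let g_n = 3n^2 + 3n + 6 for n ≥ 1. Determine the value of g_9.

276

g_9 = 3·9^2 + 3·9 + 6 = 276.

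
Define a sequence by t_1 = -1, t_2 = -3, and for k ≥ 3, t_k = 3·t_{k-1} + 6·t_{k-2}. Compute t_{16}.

Iterate the recurrence:
t_3 = -15; t_4 = -63; t_5 = -279; …; t_{13} = -37149111; t_{14} = -162426303; t_{15} = -710173575; t_{16} = -3105078543.

-3105078543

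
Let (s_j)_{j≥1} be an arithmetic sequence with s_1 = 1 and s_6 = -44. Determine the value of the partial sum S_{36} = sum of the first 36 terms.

Common difference d = (-44 - 1) / (6 - 1) = -9.
s_j = 1 + (j - 1)·(-9).
s_{36} = -314; S = 36·(1 + (-314))/2 = -5634.

-5634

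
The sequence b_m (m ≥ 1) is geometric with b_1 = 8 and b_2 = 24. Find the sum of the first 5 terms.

Common ratio r = 3.
b_m = 8·3^(m-1).
S = 8·(3^5 - 1)/(3 - 1) = 8·(243 - 1)/(2) = 968.

968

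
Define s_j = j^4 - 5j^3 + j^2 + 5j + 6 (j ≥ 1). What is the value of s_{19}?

96488

s_{19} = 1·19^4 - 5·19^3 + 1·19^2 + 5·19 + 6 = 96488.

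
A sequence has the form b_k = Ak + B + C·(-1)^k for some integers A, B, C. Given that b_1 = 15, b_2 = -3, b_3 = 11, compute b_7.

Write the equations: A + B - C = 15; 2A + B + C = -3; 3A + B - C = 11.
Subtracting the first from the second: A + 2C = -18.
Subtracting the second from the third: A - 2C = 14.
Solving: C = -8, A = -2, then B = 9.
So b_k = -2·k + 9 + (-8)·(-1)^k; at k=7 this is 3.

3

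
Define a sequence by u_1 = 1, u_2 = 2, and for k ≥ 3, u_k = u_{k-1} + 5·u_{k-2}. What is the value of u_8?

Iterate the recurrence:
u_3 = 7; u_4 = 17; u_5 = 52; u_6 = 137; u_7 = 397; u_8 = 1082.

1082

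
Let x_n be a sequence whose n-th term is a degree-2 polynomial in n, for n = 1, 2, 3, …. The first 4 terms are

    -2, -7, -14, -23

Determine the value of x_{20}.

1st diffs: -5, -7, -9.
2nd diffs: -2, -2 (constant).
So x_n = -n^2 - 2n + 1.
Evaluating at n = 20 gives x_{20} = -439.

-439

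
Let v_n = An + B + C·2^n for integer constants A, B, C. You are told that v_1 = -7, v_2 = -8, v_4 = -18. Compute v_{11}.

Write the equations: A + B + 2C = -7; 2A + B + 4C = -8; 4A + B + 16C = -18.
Subtracting the first from the second: A + 2C = -1.
Subtracting the second from the third: 2A + 12C = -10.
Solving: C = -1, A = 1, then B = -6.
So v_n = 1·n + (-6) + (-1)·2^n; at n=11 this is -2043.

-2043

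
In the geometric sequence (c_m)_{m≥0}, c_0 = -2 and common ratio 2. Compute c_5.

-64

c_m = (-2)·2^(m-0).
c_5 = (-2)·2^5 = -64.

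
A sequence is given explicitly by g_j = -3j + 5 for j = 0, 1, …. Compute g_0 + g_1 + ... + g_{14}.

Over j = 0..14: Σj = 105.
Total = (-3)·105 + (5)·15 = -240.

-240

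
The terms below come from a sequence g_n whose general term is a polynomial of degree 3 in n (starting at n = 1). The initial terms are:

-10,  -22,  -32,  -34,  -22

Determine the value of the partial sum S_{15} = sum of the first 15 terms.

7690

1st diffs: -12, -10, -2, 12.
2nd diffs: 2, 8, 14.
3rd diffs: 6, 6 (constant).
So g_n = n^3 - 5n^2 - 4n - 2.
Continuing: …, 10, 68, 158, 286, …, g_{15} = 2188.
Summing n = 1..15 (15 terms) gives 7690.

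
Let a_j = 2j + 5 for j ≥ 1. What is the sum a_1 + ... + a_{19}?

475

Over j = 1..19: Σj = 190.
Total = (2)·190 + (5)·19 = 475.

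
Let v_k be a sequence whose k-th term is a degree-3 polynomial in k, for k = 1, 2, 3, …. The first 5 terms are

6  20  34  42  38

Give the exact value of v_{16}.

-2514

1st diffs: 14, 14, 8, -4.
2nd diffs: 0, -6, -12.
3rd diffs: -6, -6 (constant).
So v_k = -k^3 + 6k^2 + 3k - 2.
Evaluating at k = 16 gives v_{16} = -2514.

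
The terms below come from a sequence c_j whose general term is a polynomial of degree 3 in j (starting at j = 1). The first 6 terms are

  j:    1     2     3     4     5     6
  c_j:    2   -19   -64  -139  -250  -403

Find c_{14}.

1st diffs: -21, -45, -75, -111, -153.
2nd diffs: -24, -30, -36, -42.
3rd diffs: -6, -6, -6 (constant).
Newton forward-difference form: c_j = 2 + (-21)·C(j-1,1) + (-24)·C(j-1,2) + (-6)·C(j-1,3).
At j = 14: j-1 = 13, so c_{14} = 2 - 273 - 1872 - 1716 = -3859.

-3859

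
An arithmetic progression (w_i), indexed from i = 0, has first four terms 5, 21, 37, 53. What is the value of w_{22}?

Common difference d = 16.
w_i = 5 + (i - 0)·16.
w_{22} = 5 + 22·16 = 357.

357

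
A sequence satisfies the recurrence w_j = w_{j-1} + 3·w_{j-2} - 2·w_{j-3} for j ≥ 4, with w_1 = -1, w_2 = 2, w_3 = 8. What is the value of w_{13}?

Iterate the recurrence:
w_4 = 16  w_5 = 36  w_6 = 68  w_7 = 144  w_8 = 276  w_9 = 572  w_{10} = 1112  w_{11} = 2276  w_{12} = 4468  w_{13} = 9072.

9072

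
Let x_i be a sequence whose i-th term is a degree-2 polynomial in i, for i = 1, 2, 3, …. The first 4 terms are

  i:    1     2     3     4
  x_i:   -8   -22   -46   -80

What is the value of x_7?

1st diffs: -14, -24, -34.
2nd diffs: -10, -10 (constant).
So x_i = -5i^2 + i - 4.
Evaluating at i = 7 gives x_7 = -242.

-242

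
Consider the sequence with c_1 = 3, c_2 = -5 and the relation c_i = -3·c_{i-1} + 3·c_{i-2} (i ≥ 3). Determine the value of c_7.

Applying the relation repeatedly:
c_3 = 24;  c_4 = -87;  c_5 = 333;  c_6 = -1260;  c_7 = 4779.

4779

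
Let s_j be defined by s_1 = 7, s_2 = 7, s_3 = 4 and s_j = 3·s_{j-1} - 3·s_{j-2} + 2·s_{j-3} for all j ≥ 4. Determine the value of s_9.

340

s_4 = 5; s_5 = 17; s_6 = 44; s_7 = 91; s_8 = 175; s_9 = 340.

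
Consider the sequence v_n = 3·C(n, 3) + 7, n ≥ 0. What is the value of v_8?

C(8, 3) = 56, so v_8 = 175.

175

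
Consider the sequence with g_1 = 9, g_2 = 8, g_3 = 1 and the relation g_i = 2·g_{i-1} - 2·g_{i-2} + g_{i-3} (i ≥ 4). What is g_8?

g_4 = -5; g_5 = -4; g_6 = 3; g_7 = 9; g_8 = 8.

8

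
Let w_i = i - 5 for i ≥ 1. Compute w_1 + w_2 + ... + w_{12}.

Over i = 1..12: Σi = 78.
Total = (1)·78 + (-5)·12 = 18.

18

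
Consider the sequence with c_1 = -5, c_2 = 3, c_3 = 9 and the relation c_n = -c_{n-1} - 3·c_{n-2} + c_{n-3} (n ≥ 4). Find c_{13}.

c_4 = -23; c_5 = -1; c_6 = 79; c_7 = -99; c_8 = -139; c_9 = 515; c_{10} = -197; c_{11} = -1487; c_{12} = 2593; c_{13} = 1671.

1671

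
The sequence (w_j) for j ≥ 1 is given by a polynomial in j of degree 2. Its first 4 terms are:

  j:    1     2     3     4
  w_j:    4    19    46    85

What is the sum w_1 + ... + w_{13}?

4654

1st diffs: 15, 27, 39.
2nd diffs: 12, 12 (constant).
Newton forward-difference form: w_j = 4 + 15·C(j-1,1) + 12·C(j-1,2).
Continuing: …, 136, 199, 274, 361, …, w_{13} = 976.
Summing j = 1..13 (13 terms) gives 4654.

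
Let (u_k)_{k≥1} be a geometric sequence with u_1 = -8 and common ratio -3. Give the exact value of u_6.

u_k = (-8)·(-3)^(k-1).
u_6 = (-8)·(-3)^5 = 1944.

1944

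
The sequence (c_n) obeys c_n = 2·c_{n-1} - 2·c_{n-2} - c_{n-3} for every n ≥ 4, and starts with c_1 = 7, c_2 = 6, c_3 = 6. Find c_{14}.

Compute successive terms:
c_4 = -7  c_5 = -32  c_6 = -56  …  c_{11} = 296  c_{12} = -552  c_{13} = -2137  c_{14} = -3466.

-3466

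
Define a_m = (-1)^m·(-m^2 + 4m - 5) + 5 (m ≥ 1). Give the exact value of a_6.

-12

(-1)^6 = 1; -m^2 + 4m - 5 at m=6 is -17; so a_6 = -12.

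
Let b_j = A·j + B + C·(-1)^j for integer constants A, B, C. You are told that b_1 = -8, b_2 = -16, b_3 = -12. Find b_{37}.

-80

Write the equations: A + B - C = -8; 2A + B + C = -16; 3A + B - C = -12.
Subtracting the first from the second: A + 2C = -8.
Subtracting the second from the third: A - 2C = 4.
Solving: C = -3, A = -2, then B = -9.
Hence b_{37} = -2·37 + (-9) + (-3)·(-1) = -80.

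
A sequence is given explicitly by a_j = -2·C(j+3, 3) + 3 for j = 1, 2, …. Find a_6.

C(9, 3) = 84, so a_6 = -165.

-165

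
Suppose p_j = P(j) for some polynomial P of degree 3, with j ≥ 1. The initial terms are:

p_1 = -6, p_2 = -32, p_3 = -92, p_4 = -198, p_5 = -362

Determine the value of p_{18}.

-13232

1st diffs: -26, -60, -106, -164.
2nd diffs: -34, -46, -58.
3rd diffs: -12, -12 (constant).
Newton forward-difference form: p_j = -6 + (-26)·C(j-1,1) + (-34)·C(j-1,2) + (-12)·C(j-1,3).
At j = 18: j-1 = 17, so p_{18} = -6 - 442 - 4624 - 8160 = -13232.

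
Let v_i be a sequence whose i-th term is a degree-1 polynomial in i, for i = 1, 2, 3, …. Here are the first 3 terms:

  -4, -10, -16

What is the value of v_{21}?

-124

1st diffs: -6, -6 (constant).
So v_i = -6i + 2.
Evaluating at i = 21 gives v_{21} = -124.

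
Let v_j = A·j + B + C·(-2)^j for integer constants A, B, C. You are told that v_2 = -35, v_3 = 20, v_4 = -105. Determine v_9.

Write the equations: 2A + B + 4C = -35; 3A + B - 8C = 20; 4A + B + 16C = -105.
Subtracting the first from the second: A - 12C = 55.
Subtracting the second from the third: A + 24C = -125.
Solving: C = -5, A = -5, then B = -5.
Therefore v_9 = -45 + (-5) + (-5)·(-512) = 2510.

2510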